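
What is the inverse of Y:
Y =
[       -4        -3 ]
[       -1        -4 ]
det(Y) = 13
Y⁻¹ =
[    -4/13      3/13 ]
[     1/13     -4/13 ]

For a 2×2 matrix Y = [[a, b], [c, d]] with det(Y) ≠ 0, Y⁻¹ = (1/det(Y)) * [[d, -b], [-c, a]].
det(Y) = (-4)*(-4) - (-3)*(-1) = 16 - 3 = 13.
Y⁻¹ = (1/13) * [[-4, 3], [1, -4]].
Dividing each entry by 13 and reducing:
Y⁻¹ =
[    -4/13      3/13 ]
[     1/13     -4/13 ]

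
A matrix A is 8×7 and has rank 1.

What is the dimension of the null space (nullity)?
6

The rank-nullity theorem for an m×n matrix states:
rank(A) + nullity(A) = n (the number of columns).
Here n = 7 and rank(A) = 1, so nullity(A) = 7 - 1 = 6.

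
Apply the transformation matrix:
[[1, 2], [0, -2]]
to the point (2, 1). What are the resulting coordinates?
(4, -2)

Matrix multiplication:
[[1, 2], [0, -2]] × [2, 1]ᵀ
= [1×2 + 2×1, 0×2 + -2×1]ᵀ
= [4.0000, -2.0000]ᵀ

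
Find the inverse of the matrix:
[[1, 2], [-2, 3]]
[[3/7, -2/7], [2/7, 1/7]]

For [[a,b],[c,d]], inverse = (1/det)·[[d,-b],[-c,a]]
det = 1·3 - 2·-2 = 7
Inverse = (1/7)·[[3, -2], [2, 1]]
        = [[3/7, -2/7], [2/7, 1/7]]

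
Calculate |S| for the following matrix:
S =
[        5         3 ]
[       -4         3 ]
det(S) = 27

For a 2×2 matrix [[a, b], [c, d]], det = a*d - b*c.
det(S) = (5)*(3) - (3)*(-4) = 15 + 12 = 27.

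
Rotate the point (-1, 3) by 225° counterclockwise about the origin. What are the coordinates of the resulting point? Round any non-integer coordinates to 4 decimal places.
(2.8284, -1.4142)

Rotation matrix R(θ) = [[cos θ, -sin θ], [sin θ, cos θ]]; for θ = 225°:
R = [[-√2/2, √2/2], [-√2/2, -√2/2]]
Result: R × [-1, 3]ᵀ = [-√2/2·-1 + (√2/2)·3, -√2/2·-1 + (-√2/2)·3]ᵀ = (2.8284, -1.4142)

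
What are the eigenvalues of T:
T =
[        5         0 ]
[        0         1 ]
λ = 1, 5

Solve det(T - λI) = 0. For a 2×2 matrix the characteristic equation is λ² - (trace)λ + det = 0.
trace(T) = a + d = 5 + 1 = 6.
det(T) = a*d - b*c = (5)*(1) - (0)*(0) = 5 - 0 = 5.
Characteristic equation: λ² - (6)λ + (5) = 0.
Discriminant = (6)² - 4*(5) = 36 - 20 = 16.
λ = (6 ± √16) / 2 = (6 ± 4) / 2 = 1, 5.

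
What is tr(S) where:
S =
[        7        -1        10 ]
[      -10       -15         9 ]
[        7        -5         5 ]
tr(S) = 7 - 15 + 5 = -3

The trace of a square matrix is the sum of its diagonal entries.
Diagonal entries of S: S[0][0] = 7, S[1][1] = -15, S[2][2] = 5.
tr(S) = 7 - 15 + 5 = -3.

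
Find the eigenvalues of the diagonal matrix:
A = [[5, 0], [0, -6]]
λ₁ = 5, λ₂ = -6

The characteristic polynomial of A is det(A - λI) = (5 - λ)(-6 - λ) = 0.
The roots are λ = 5 and λ = -6, so the eigenvalues are the diagonal entries.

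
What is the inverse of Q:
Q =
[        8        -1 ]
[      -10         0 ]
det(Q) = -10
Q⁻¹ =
[        0     -1/10 ]
[       -1      -4/5 ]

For a 2×2 matrix Q = [[a, b], [c, d]] with det(Q) ≠ 0, Q⁻¹ = (1/det(Q)) * [[d, -b], [-c, a]].
det(Q) = (8)*(0) - (-1)*(-10) = 0 - 10 = -10.
Q⁻¹ = (1/-10) * [[0, 1], [10, 8]].
Dividing each entry by -10 and reducing:
Q⁻¹ =
[        0     -1/10 ]
[       -1      -4/5 ]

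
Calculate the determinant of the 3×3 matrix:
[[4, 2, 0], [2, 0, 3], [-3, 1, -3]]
-18

Expansion along first row:
det = 4·det([[0,3],[1,-3]]) - 2·det([[2,3],[-3,-3]]) + 0·det([[2,0],[-3,1]])
    = 4·(0·-3 - 3·1) - 2·(2·-3 - 3·-3) + 0·(2·1 - 0·-3)
    = 4·-3 - 2·3 + 0·2
    = -12 + -6 + 0 = -18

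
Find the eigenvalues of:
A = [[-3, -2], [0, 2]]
λ = -3, 2

Solve det(A - λI) = 0. For a 2×2 matrix this is λ² - (trace)λ + det = 0.
trace(A) = -3 + 2 = -1.
det(A) = (-3)*(2) - (-2)*(0) = -6 - 0 = -6.
Characteristic equation: λ² - (-1)λ + (-6) = 0.
Discriminant: (-1)² - 4*(-6) = 1 + 24 = 25.
Roots: λ = (-1 ± √25) / 2 = -3, 2.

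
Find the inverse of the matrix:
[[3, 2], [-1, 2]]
[[1/4, -1/4], [1/8, 3/8]]

For [[a,b],[c,d]], inverse = (1/det)·[[d,-b],[-c,a]]
det = 3·2 - 2·-1 = 8
Inverse = (1/8)·[[2, -2], [1, 3]]
        = [[1/4, -1/4], [1/8, 3/8]]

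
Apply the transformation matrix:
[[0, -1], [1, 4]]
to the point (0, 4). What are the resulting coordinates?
(-4, 16)

Matrix multiplication:
[[0, -1], [1, 4]] × [0, 4]ᵀ
= [0×0 + -1×4, 1×0 + 4×4]ᵀ
= [-4.0000, 16.0000]ᵀ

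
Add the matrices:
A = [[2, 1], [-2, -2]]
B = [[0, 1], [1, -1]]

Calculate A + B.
[[2, 2], [-1, -3]]

Add corresponding elements:
(2)+(0)=2
(1)+(1)=2
(-2)+(1)=-1
(-2)+(-1)=-3
A + B = [[2, 2], [-1, -3]]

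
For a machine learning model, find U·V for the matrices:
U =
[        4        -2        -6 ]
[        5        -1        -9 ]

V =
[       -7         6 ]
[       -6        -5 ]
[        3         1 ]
UV =
[      -34        28 ]
[      -56        26 ]

Matrix multiplication: (UV)[i][j] = sum over k of U[i][k] * V[k][j].
  (UV)[0][0] = (4)*(-7) + (-2)*(-6) + (-6)*(3) = -34
  (UV)[0][1] = (4)*(6) + (-2)*(-5) + (-6)*(1) = 28
  (UV)[1][0] = (5)*(-7) + (-1)*(-6) + (-9)*(3) = -56
  (UV)[1][1] = (5)*(6) + (-1)*(-5) + (-9)*(1) = 26
UV =
[      -34        28 ]
[      -56        26 ]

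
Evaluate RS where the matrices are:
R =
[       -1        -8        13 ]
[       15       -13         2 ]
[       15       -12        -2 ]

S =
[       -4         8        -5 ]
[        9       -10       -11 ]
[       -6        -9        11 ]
RS =
[     -146       -45       236 ]
[     -189       232        90 ]
[     -156       258        35 ]

Matrix multiplication: (RS)[i][j] = sum over k of R[i][k] * S[k][j].
  (RS)[0][0] = (-1)*(-4) + (-8)*(9) + (13)*(-6) = -146
  (RS)[0][1] = (-1)*(8) + (-8)*(-10) + (13)*(-9) = -45
  (RS)[0][2] = (-1)*(-5) + (-8)*(-11) + (13)*(11) = 236
  (RS)[1][0] = (15)*(-4) + (-13)*(9) + (2)*(-6) = -189
  (RS)[1][1] = (15)*(8) + (-13)*(-10) + (2)*(-9) = 232
  (RS)[1][2] = (15)*(-5) + (-13)*(-11) + (2)*(11) = 90
  (RS)[2][0] = (15)*(-4) + (-12)*(9) + (-2)*(-6) = -156
  (RS)[2][1] = (15)*(8) + (-12)*(-10) + (-2)*(-9) = 258
  (RS)[2][2] = (15)*(-5) + (-12)*(-11) + (-2)*(11) = 35
RS =
[     -146       -45       236 ]
[     -189       232        90 ]
[     -156       258        35 ]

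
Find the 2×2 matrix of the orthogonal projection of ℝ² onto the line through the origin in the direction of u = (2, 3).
[[4/13, 6/13], [6/13, 9/13]]

The orthogonal projection onto the line spanned by a nonzero vector u = (a, b) has matrix P = (u uᵀ) / (uᵀ u) = (1/(a² + b²)) · [[a², ab], [ab, b²]].
Here u = (2, 3), so a² + b² = 4 + 9 = 13.
P = (1/13) · [[4, 6], [6, 9]] = [[4/13, 6/13], [6/13, 9/13]].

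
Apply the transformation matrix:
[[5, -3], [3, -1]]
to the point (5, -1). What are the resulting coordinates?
(28, 16)

Matrix multiplication:
[[5, -3], [3, -1]] × [5, -1]ᵀ
= [5×5 + -3×-1, 3×5 + -1×-1]ᵀ
= [28.0000, 16.0000]ᵀ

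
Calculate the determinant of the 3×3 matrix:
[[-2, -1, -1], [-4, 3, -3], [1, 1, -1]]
14

Expansion along first row:
det = -2·det([[3,-3],[1,-1]]) - -1·det([[-4,-3],[1,-1]]) + -1·det([[-4,3],[1,1]])
    = -2·(3·-1 - -3·1) - -1·(-4·-1 - -3·1) + -1·(-4·1 - 3·1)
    = -2·0 - -1·7 + -1·-7
    = 0 + 7 + 7 = 14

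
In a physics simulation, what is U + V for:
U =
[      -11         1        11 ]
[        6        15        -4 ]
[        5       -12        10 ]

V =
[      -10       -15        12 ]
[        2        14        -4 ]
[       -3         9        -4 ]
U + V =
[      -21       -14        23 ]
[        8        29        -8 ]
[        2        -3         6 ]

Matrix addition is elementwise: (U+V)[i][j] = U[i][j] + V[i][j].
  (U+V)[0][0] = (-11) + (-10) = -21
  (U+V)[0][1] = (1) + (-15) = -14
  (U+V)[0][2] = (11) + (12) = 23
  (U+V)[1][0] = (6) + (2) = 8
  (U+V)[1][1] = (15) + (14) = 29
  (U+V)[1][2] = (-4) + (-4) = -8
  (U+V)[2][0] = (5) + (-3) = 2
  (U+V)[2][1] = (-12) + (9) = -3
  (U+V)[2][2] = (10) + (-4) = 6
U + V =
[      -21       -14        23 ]
[        8        29        -8 ]
[        2        -3         6 ]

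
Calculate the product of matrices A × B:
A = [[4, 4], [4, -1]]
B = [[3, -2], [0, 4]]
[[12, 8], [12, -12]]

Matrix multiplication:
C[0][0] = 4×3 + 4×0 = 12
C[0][1] = 4×-2 + 4×4 = 8
C[1][0] = 4×3 + -1×0 = 12
C[1][1] = 4×-2 + -1×4 = -12
Result: [[12, 8], [12, -12]]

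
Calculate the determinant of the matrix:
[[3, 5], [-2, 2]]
16

For a 2×2 matrix [[a, b], [c, d]], det = ad - bc
det = (3)(2) - (5)(-2) = 6 - -10 = 16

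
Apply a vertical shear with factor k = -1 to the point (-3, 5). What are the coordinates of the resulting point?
(-3, 8)

Shear matrix for vertical shear with factor k = -1:
[[1, 0], [-1, 1]]
Result: (-3, 5) → (-3, 8)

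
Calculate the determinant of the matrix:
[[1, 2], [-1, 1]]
3

For a 2×2 matrix [[a, b], [c, d]], det = ad - bc
det = (1)(1) - (2)(-1) = 1 - -2 = 3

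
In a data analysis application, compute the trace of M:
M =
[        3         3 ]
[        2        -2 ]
tr(M) = 3 - 2 = 1

The trace of a square matrix is the sum of its diagonal entries.
Diagonal entries of M: M[0][0] = 3, M[1][1] = -2.
tr(M) = 3 - 2 = 1.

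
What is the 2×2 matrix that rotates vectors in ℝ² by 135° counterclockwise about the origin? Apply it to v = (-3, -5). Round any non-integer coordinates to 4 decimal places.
R = [[-√2/2, -√2/2], [√2/2, -√2/2]]; R·v = (5.6569, 1.4142)

A counterclockwise rotation by angle θ in ℝ² has matrix R(θ) = [[cos θ, -sin θ], [sin θ, cos θ]].
For θ = 135°: cos θ = -√2/2, sin θ = √2/2.
R(135°) = [[-√2/2, -√2/2], [√2/2, -√2/2]].
R·v = [-√2/2·-3 + (-√2/2)·-5, √2/2·-3 + -√2/2·-5] = (5.6569, 1.4142).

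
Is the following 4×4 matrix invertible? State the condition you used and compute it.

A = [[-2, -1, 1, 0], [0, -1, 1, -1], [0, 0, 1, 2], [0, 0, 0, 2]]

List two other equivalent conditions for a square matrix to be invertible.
Yes, invertible; det(A) = 4 ≠ 0. Equivalent conditions: rank(A) = 4; Ax = 0 has only the trivial solution; 0 is not an eigenvalue; the columns of A are linearly independent.

To check invertibility, compute det(A).
The given matrix is triangular, so det(A) equals the product of its diagonal entries = 4 ≠ 0.
Since det(A) ≠ 0, A is invertible.
Equivalent conditions for a square matrix A to be invertible:
- rank(A) = 4 (full rank).
- The homogeneous system Ax = 0 has only the trivial solution x = 0.
- 0 is not an eigenvalue of A.
- The columns (equivalently rows) of A are linearly independent.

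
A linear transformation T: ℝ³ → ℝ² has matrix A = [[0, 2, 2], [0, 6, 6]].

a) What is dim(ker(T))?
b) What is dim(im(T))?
dim(ker) = 2, dim(im) = 1

Observe that row 2 = 3 × row 1 (so the rows are linearly dependent).
Thus rank(A) = 1 (only one linearly independent row).
dim(im(T)) = rank(A) = 1.
By the rank-nullity theorem applied to T: ℝ³ → ℝ², rank(A) + nullity(A) = 3 (the domain dimension), so dim(ker(T)) = 3 - 1 = 2.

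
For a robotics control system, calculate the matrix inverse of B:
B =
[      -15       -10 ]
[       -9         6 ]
det(B) = -180
B⁻¹ =
[    -1/30     -1/18 ]
[    -1/20      1/12 ]

For a 2×2 matrix B = [[a, b], [c, d]] with det(B) ≠ 0, B⁻¹ = (1/det(B)) * [[d, -b], [-c, a]].
det(B) = (-15)*(6) - (-10)*(-9) = -90 - 90 = -180.
B⁻¹ = (1/-180) * [[6, 10], [9, -15]].
Dividing each entry by -180 and reducing:
B⁻¹ =
[    -1/30     -1/18 ]
[    -1/20      1/12 ]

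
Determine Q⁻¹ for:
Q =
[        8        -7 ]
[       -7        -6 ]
det(Q) = -97
Q⁻¹ =
[     6/97     -7/97 ]
[    -7/97     -8/97 ]

For a 2×2 matrix Q = [[a, b], [c, d]] with det(Q) ≠ 0, Q⁻¹ = (1/det(Q)) * [[d, -b], [-c, a]].
det(Q) = (8)*(-6) - (-7)*(-7) = -48 - 49 = -97.
Q⁻¹ = (1/-97) * [[-6, 7], [7, 8]].
Dividing each entry by -97 and reducing:
Q⁻¹ =
[     6/97     -7/97 ]
[    -7/97     -8/97 ]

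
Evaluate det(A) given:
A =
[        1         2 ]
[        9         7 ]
det(A) = -11

For a 2×2 matrix [[a, b], [c, d]], det = a*d - b*c.
det(A) = (1)*(7) - (2)*(9) = 7 - 18 = -11.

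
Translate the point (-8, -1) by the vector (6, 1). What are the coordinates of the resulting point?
(-2, 0)

Translation by (6, 1):
x' = -8 + 6 = -2
y' = -1 + 1 = 0
Homogeneous matrix: [[1, 0, 6], [0, 1, 1], [0, 0, 1]]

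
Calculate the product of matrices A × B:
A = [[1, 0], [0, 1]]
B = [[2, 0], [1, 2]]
[[2, 0], [1, 2]]

Matrix multiplication:
C[0][0] = 1×2 + 0×1 = 2
C[0][1] = 1×0 + 0×2 = 0
C[1][0] = 0×2 + 1×1 = 1
C[1][1] = 0×0 + 1×2 = 2
Result: [[2, 0], [1, 2]]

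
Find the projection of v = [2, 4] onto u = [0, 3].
[0, 4]

The projection of v onto u is proj_u(v) = ((v·u) / (u·u)) · u.
v·u = (2)*(0) + (4)*(3) = 12.
u·u = (0)*(0) + (3)*(3) = 9.
coefficient = 12 / 9 = 4/3.
proj_u(v) = 4/3 · [0, 3] = [0, 4].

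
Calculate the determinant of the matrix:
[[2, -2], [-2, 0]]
-4

For a 2×2 matrix [[a, b], [c, d]], det = ad - bc
det = (2)(0) - (-2)(-2) = 0 - 4 = -4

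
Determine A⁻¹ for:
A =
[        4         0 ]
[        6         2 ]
det(A) = 8
A⁻¹ =
[      1/4         0 ]
[     -3/4       1/2 ]

For a 2×2 matrix A = [[a, b], [c, d]] with det(A) ≠ 0, A⁻¹ = (1/det(A)) * [[d, -b], [-c, a]].
det(A) = (4)*(2) - (0)*(6) = 8 - 0 = 8.
A⁻¹ = (1/8) * [[2, 0], [-6, 4]].
Dividing each entry by 8 and reducing:
A⁻¹ =
[      1/4         0 ]
[     -3/4       1/2 ]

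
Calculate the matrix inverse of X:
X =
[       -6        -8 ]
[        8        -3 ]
det(X) = 82
X⁻¹ =
[    -3/82      4/41 ]
[    -4/41     -3/41 ]

For a 2×2 matrix X = [[a, b], [c, d]] with det(X) ≠ 0, X⁻¹ = (1/det(X)) * [[d, -b], [-c, a]].
det(X) = (-6)*(-3) - (-8)*(8) = 18 + 64 = 82.
X⁻¹ = (1/82) * [[-3, 8], [-8, -6]].
Dividing each entry by 82 and reducing:
X⁻¹ =
[    -3/82      4/41 ]
[    -4/41     -3/41 ]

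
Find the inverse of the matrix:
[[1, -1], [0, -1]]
[[1, -1], [0, -1]]

For [[a,b],[c,d]], inverse = (1/det)·[[d,-b],[-c,a]]
det = 1·-1 - -1·0 = -1
Inverse = (1/-1)·[[-1, 1], [0, 1]]
        = [[1, -1], [0, -1]]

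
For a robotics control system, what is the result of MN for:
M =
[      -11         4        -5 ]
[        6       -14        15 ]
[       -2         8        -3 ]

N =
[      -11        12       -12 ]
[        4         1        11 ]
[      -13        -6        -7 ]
MN =
[      202       -98       211 ]
[     -317       -32      -331 ]
[       93         2       133 ]

Matrix multiplication: (MN)[i][j] = sum over k of M[i][k] * N[k][j].
  (MN)[0][0] = (-11)*(-11) + (4)*(4) + (-5)*(-13) = 202
  (MN)[0][1] = (-11)*(12) + (4)*(1) + (-5)*(-6) = -98
  (MN)[0][2] = (-11)*(-12) + (4)*(11) + (-5)*(-7) = 211
  (MN)[1][0] = (6)*(-11) + (-14)*(4) + (15)*(-13) = -317
  (MN)[1][1] = (6)*(12) + (-14)*(1) + (15)*(-6) = -32
  (MN)[1][2] = (6)*(-12) + (-14)*(11) + (15)*(-7) = -331
  (MN)[2][0] = (-2)*(-11) + (8)*(4) + (-3)*(-13) = 93
  (MN)[2][1] = (-2)*(12) + (8)*(1) + (-3)*(-6) = 2
  (MN)[2][2] = (-2)*(-12) + (8)*(11) + (-3)*(-7) = 133
MN =
[      202       -98       211 ]
[     -317       -32      -331 ]
[       93         2       133 ]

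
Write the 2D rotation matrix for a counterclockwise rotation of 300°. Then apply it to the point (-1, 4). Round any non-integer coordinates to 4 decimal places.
R = [[1/2, √3/2], [-√3/2, 1/2]]; R·(-1, 4) = (2.9641, 2.8660)

Rotation matrix formula: R(θ) = [[cos θ, -sin θ], [sin θ, cos θ]]
For θ = 300°:
cos(300°) = 1/2
sin(300°) = -√3/2
R = [[1/2, √3/2], [-√3/2, 1/2]]
Apply to (-1, 4): [1/2·-1 + (√3/2)·4, -√3/2·-1 + 1/2·4] = (2.9641, 2.8660)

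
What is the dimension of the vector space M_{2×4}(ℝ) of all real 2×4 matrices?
Dimension = 8

A real 2×4 matrix is determined by its 2·4 = 8 independent entries.
A standard basis is {E_ij : 1 ≤ i ≤ 2, 1 ≤ j ≤ 4}, where E_ij has a 1 in position (i, j) and 0 elsewhere — there are 8 such matrices, and they are linearly independent and span M_{2×4}(ℝ).
Therefore dim(M_{2×4}(ℝ)) = 8.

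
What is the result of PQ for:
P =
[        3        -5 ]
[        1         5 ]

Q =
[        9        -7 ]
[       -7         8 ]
PQ =
[       62       -61 ]
[      -26        33 ]

Matrix multiplication: (PQ)[i][j] = sum over k of P[i][k] * Q[k][j].
  (PQ)[0][0] = (3)*(9) + (-5)*(-7) = 62
  (PQ)[0][1] = (3)*(-7) + (-5)*(8) = -61
  (PQ)[1][0] = (1)*(9) + (5)*(-7) = -26
  (PQ)[1][1] = (1)*(-7) + (5)*(8) = 33
PQ =
[       62       -61 ]
[      -26        33 ]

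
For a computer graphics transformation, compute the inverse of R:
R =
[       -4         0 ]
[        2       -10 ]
det(R) = 40
R⁻¹ =
[     -1/4         0 ]
[    -1/20     -1/10 ]

For a 2×2 matrix R = [[a, b], [c, d]] with det(R) ≠ 0, R⁻¹ = (1/det(R)) * [[d, -b], [-c, a]].
det(R) = (-4)*(-10) - (0)*(2) = 40 - 0 = 40.
R⁻¹ = (1/40) * [[-10, 0], [-2, -4]].
Dividing each entry by 40 and reducing:
R⁻¹ =
[     -1/4         0 ]
[    -1/20     -1/10 ]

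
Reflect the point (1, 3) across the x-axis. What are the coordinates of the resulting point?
(1, -3)

Reflection across x-axis: (1, 3) → (1, -3)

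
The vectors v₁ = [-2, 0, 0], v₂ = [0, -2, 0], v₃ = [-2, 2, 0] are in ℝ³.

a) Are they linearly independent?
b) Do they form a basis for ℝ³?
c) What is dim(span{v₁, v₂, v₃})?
Not independent, not a basis, dim(span) = 2

Check whether v₃ can be written as a linear combination of v₁ and v₂.
v₃ = (1)·v₁ + (-1)·v₂ = [-2, 2, 0], so the three vectors are linearly dependent.
Thus they do not form a basis for ℝ³, and dim(span{v₁, v₂, v₃}) = 2 (spanned by v₁ and v₂).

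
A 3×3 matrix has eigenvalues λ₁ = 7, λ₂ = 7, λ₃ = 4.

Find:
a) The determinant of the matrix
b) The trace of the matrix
det = 196, trace = 18

Two standard eigenvalue identities:
- det(A) equals the product of the eigenvalues (counted with multiplicity).
- trace(A) equals the sum of the eigenvalues.
det(A) = (7)*(7)*(4) = 196.
trace(A) = 7 + 7 + 4 = 18.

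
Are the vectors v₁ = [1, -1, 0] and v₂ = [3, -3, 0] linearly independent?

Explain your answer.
No, linearly dependent (v₂ = 3·v₁)

Check whether there is a scalar k with v₂ = k·v₁.
Comparing components, k = 3 satisfies 3·[1, -1, 0] = [3, -3, 0].
Since v₂ is a scalar multiple of v₁, the two vectors are linearly dependent.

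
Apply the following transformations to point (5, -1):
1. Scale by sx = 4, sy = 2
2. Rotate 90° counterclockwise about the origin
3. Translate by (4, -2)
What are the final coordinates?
(6, 18)

Step 1: Scale → (20, -2)
Step 2: Rotate 90° → (2, 20)
Step 3: Translate → (6, 18)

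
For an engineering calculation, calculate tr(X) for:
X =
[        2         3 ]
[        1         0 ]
tr(X) = 2 + 0 = 2

The trace of a square matrix is the sum of its diagonal entries.
Diagonal entries of X: X[0][0] = 2, X[1][1] = 0.
tr(X) = 2 + 0 = 2.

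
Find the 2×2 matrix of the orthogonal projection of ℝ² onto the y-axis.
[[0, 0], [0, 1]]

The orthogonal projection onto the line spanned by a nonzero vector u = (a, b) has matrix P = (u uᵀ) / (uᵀ u) = (1/(a² + b²)) · [[a², ab], [ab, b²]].
Here u = (0, 1), so a² + b² = 0 + 1 = 1.
P = (1/1) · [[0, 0], [0, 1]] = [[0, 0], [0, 1]].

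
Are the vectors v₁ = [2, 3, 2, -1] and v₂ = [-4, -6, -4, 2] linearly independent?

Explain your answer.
No, linearly dependent (v₂ = -2·v₁)

Check whether there is a scalar k with v₂ = k·v₁.
Comparing components, k = -2 satisfies -2·[2, 3, 2, -1] = [-4, -6, -4, 2].
Since v₂ is a scalar multiple of v₁, the two vectors are linearly dependent.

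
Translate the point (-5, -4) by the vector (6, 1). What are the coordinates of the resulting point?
(1, -3)

Translation by (6, 1):
x' = -5 + 6 = 1
y' = -4 + 1 = -3
Homogeneous matrix: [[1, 0, 6], [0, 1, 1], [0, 0, 1]]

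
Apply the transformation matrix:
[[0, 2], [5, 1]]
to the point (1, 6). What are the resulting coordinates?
(12, 11)

Matrix multiplication:
[[0, 2], [5, 1]] × [1, 6]ᵀ
= [0×1 + 2×6, 5×1 + 1×6]ᵀ
= [12.0000, 11.0000]ᵀ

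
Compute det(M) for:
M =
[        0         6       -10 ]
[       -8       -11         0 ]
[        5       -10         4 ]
det(M) = -1158

Expand along row 0 (cofactor expansion): det(M) = a*(e*i - f*h) - b*(d*i - f*g) + c*(d*h - e*g), where the 3×3 is [[a, b, c], [d, e, f], [g, h, i]].
Minor M_00 = (-11)*(4) - (0)*(-10) = -44 - 0 = -44.
Minor M_01 = (-8)*(4) - (0)*(5) = -32 - 0 = -32.
Minor M_02 = (-8)*(-10) - (-11)*(5) = 80 + 55 = 135.
det(M) = (0)*(-44) - (6)*(-32) + (-10)*(135) = 0 + 192 - 1350 = -1158.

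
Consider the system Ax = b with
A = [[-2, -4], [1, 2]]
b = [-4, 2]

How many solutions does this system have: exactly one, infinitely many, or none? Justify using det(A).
Infinitely many solutions

det(A) = (-2)*(2) - (-4)*(1) = 0, so A is singular (column 2 is 2 times column 1).
b = [-4, 2] = 2 * column 1 of A, so b lies in the column space of A.
A singular matrix whose right-hand side is in its column space gives a 1-parameter family of solutions — infinitely many.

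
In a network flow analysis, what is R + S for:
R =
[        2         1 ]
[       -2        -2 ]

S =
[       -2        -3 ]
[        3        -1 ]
R + S =
[        0        -2 ]
[        1        -3 ]

Matrix addition is elementwise: (R+S)[i][j] = R[i][j] + S[i][j].
  (R+S)[0][0] = (2) + (-2) = 0
  (R+S)[0][1] = (1) + (-3) = -2
  (R+S)[1][0] = (-2) + (3) = 1
  (R+S)[1][1] = (-2) + (-1) = -3
R + S =
[        0        -2 ]
[        1        -3 ]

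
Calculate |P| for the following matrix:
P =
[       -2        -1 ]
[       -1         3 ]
det(P) = -7

For a 2×2 matrix [[a, b], [c, d]], det = a*d - b*c.
det(P) = (-2)*(3) - (-1)*(-1) = -6 - 1 = -7.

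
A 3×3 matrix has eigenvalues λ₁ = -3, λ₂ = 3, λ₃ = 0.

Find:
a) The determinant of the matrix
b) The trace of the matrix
det = 0, trace = 0

Two standard eigenvalue identities:
- det(A) equals the product of the eigenvalues (counted with multiplicity).
- trace(A) equals the sum of the eigenvalues.
det(A) = (-3)*(3)*(0) = 0.
trace(A) = -3 + 3 + 0 = 0.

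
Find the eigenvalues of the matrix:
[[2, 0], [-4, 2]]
λ = 2 and λ = 2

Characteristic equation: det(A - λI) = 0
λ² - (trace)λ + (det) = 0
λ² - (4)λ + (4) = 0
λ² - 4λ + 4 = 0
Solving: λ = 2, 2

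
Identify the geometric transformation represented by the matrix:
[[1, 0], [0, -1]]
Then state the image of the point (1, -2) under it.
reflection across the x-axis; image of (1, -2) is (1, 2)

This is a symmetric orthogonal matrix with determinant -1, which characterizes a reflection in ℝ².
The matrix [[1, 0], [0, -1]] represents: reflection across the x-axis.
Applying it to (1, -2): [1·1 + 0·-2, 0·1 + -1·-2] = (1, 2).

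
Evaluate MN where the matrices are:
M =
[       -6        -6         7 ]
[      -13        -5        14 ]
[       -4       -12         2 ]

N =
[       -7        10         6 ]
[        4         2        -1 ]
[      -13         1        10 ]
MN =
[      -73       -65        40 ]
[     -111      -126        67 ]
[      -46       -62         8 ]

Matrix multiplication: (MN)[i][j] = sum over k of M[i][k] * N[k][j].
  (MN)[0][0] = (-6)*(-7) + (-6)*(4) + (7)*(-13) = -73
  (MN)[0][1] = (-6)*(10) + (-6)*(2) + (7)*(1) = -65
  (MN)[0][2] = (-6)*(6) + (-6)*(-1) + (7)*(10) = 40
  (MN)[1][0] = (-13)*(-7) + (-5)*(4) + (14)*(-13) = -111
  (MN)[1][1] = (-13)*(10) + (-5)*(2) + (14)*(1) = -126
  (MN)[1][2] = (-13)*(6) + (-5)*(-1) + (14)*(10) = 67
  (MN)[2][0] = (-4)*(-7) + (-12)*(4) + (2)*(-13) = -46
  (MN)[2][1] = (-4)*(10) + (-12)*(2) + (2)*(1) = -62
  (MN)[2][2] = (-4)*(6) + (-12)*(-1) + (2)*(10) = 8
MN =
[      -73       -65        40 ]
[     -111      -126        67 ]
[      -46       -62         8 ]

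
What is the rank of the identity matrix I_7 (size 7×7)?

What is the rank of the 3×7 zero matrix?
rank(I_7) = 7, rank(0) = 0

The identity I_7 has 7 columns that are the standard basis vectors e_1, …, e_7. These are linearly independent, so all 7 columns are pivots and rank(I_7) = 7.
The 3×7 zero matrix has every entry zero, so every row is the zero row and there are no pivots; rank(0) = 0.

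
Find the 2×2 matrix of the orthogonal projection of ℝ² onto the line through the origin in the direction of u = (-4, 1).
[[16/17, -4/17], [-4/17, 1/17]]

The orthogonal projection onto the line spanned by a nonzero vector u = (a, b) has matrix P = (u uᵀ) / (uᵀ u) = (1/(a² + b²)) · [[a², ab], [ab, b²]].
Here u = (-4, 1), so a² + b² = 16 + 1 = 17.
P = (1/17) · [[16, -4], [-4, 1]] = [[16/17, -4/17], [-4/17, 1/17]].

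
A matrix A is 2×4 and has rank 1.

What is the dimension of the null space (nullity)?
3

The rank-nullity theorem for an m×n matrix states:
rank(A) + nullity(A) = n (the number of columns).
Here n = 4 and rank(A) = 1, so nullity(A) = 4 - 1 = 3.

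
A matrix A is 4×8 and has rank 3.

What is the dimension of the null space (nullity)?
5

The rank-nullity theorem for an m×n matrix states:
rank(A) + nullity(A) = n (the number of columns).
Here n = 8 and rank(A) = 3, so nullity(A) = 8 - 3 = 5.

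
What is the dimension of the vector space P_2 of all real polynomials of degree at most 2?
Dimension = 3

A polynomial of degree at most 2 can be written as a₀ + a₁x + a₂x², with 3 free coefficients a₀, a₁, a₂.
The set {1, x, x²} is a basis: it spans P_2 (every such polynomial is a linear combination of these) and is linearly independent (a polynomial is zero iff all its coefficients are zero).
Therefore dim(P_2) = 2 + 1 = 3.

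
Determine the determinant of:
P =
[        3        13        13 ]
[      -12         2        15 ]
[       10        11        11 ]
det(P) = 1261

Expand along row 0 (cofactor expansion): det(P) = a*(e*i - f*h) - b*(d*i - f*g) + c*(d*h - e*g), where the 3×3 is [[a, b, c], [d, e, f], [g, h, i]].
Minor M_00 = (2)*(11) - (15)*(11) = 22 - 165 = -143.
Minor M_01 = (-12)*(11) - (15)*(10) = -132 - 150 = -282.
Minor M_02 = (-12)*(11) - (2)*(10) = -132 - 20 = -152.
det(P) = (3)*(-143) - (13)*(-282) + (13)*(-152) = -429 + 3666 - 1976 = 1261.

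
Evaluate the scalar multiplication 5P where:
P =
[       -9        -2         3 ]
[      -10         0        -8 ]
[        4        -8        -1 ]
5P =
[      -45       -10        15 ]
[      -50         0       -40 ]
[       20       -40        -5 ]

Scalar multiplication is elementwise: (5P)[i][j] = 5 * P[i][j].
  (5P)[0][0] = 5 * (-9) = -45
  (5P)[0][1] = 5 * (-2) = -10
  (5P)[0][2] = 5 * (3) = 15
  (5P)[1][0] = 5 * (-10) = -50
  (5P)[1][1] = 5 * (0) = 0
  (5P)[1][2] = 5 * (-8) = -40
  (5P)[2][0] = 5 * (4) = 20
  (5P)[2][1] = 5 * (-8) = -40
  (5P)[2][2] = 5 * (-1) = -5
5P =
[      -45       -10        15 ]
[      -50         0       -40 ]
[       20       -40        -5 ]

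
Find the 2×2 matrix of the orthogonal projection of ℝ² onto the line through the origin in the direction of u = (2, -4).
[[1/5, -2/5], [-2/5, 4/5]]

The orthogonal projection onto the line spanned by a nonzero vector u = (a, b) has matrix P = (u uᵀ) / (uᵀ u) = (1/(a² + b²)) · [[a², ab], [ab, b²]].
Here u = (2, -4), so a² + b² = 4 + 16 = 20.
P = (1/20) · [[4, -8], [-8, 16]] = [[1/5, -2/5], [-2/5, 4/5]].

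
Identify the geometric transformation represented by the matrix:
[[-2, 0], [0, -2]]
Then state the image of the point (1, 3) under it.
uniform scaling by factor -2; image of (1, 3) is (-2, -6)

This is a diagonal matrix with equal entries -2, so it scales both axes by the same factor -2.
The matrix [[-2, 0], [0, -2]] represents: uniform scaling by factor -2.
Applying it to (1, 3): [-2·1 + 0·3, 0·1 + -2·3] = (-2, -6).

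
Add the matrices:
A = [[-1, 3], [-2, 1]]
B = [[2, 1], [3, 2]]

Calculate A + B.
[[1, 4], [1, 3]]

Add corresponding elements:
(-1)+(2)=1
(3)+(1)=4
(-2)+(3)=1
(1)+(2)=3
A + B = [[1, 4], [1, 3]]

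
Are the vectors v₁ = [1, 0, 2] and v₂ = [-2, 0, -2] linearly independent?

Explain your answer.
Yes, linearly independent

Two vectors are linearly dependent iff one is a scalar multiple of the other.
No single scalar k satisfies v₂ = k·v₁ (the ratios of corresponding entries disagree), so v₁ and v₂ are linearly independent.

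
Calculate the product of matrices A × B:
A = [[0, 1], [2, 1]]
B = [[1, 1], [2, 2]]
[[2, 2], [4, 4]]

Matrix multiplication:
C[0][0] = 0×1 + 1×2 = 2
C[0][1] = 0×1 + 1×2 = 2
C[1][0] = 2×1 + 1×2 = 4
C[1][1] = 2×1 + 1×2 = 4
Result: [[2, 2], [4, 4]]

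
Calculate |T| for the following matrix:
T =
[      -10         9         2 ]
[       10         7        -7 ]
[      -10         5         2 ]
det(T) = 200

Expand along row 0 (cofactor expansion): det(T) = a*(e*i - f*h) - b*(d*i - f*g) + c*(d*h - e*g), where the 3×3 is [[a, b, c], [d, e, f], [g, h, i]].
Minor M_00 = (7)*(2) - (-7)*(5) = 14 + 35 = 49.
Minor M_01 = (10)*(2) - (-7)*(-10) = 20 - 70 = -50.
Minor M_02 = (10)*(5) - (7)*(-10) = 50 + 70 = 120.
det(T) = (-10)*(49) - (9)*(-50) + (2)*(120) = -490 + 450 + 240 = 200.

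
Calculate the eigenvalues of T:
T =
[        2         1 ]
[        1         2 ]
λ = 1, 3

Solve det(T - λI) = 0. For a 2×2 matrix the characteristic equation is λ² - (trace)λ + det = 0.
trace(T) = a + d = 2 + 2 = 4.
det(T) = a*d - b*c = (2)*(2) - (1)*(1) = 4 - 1 = 3.
Characteristic equation: λ² - (4)λ + (3) = 0.
Discriminant = (4)² - 4*(3) = 16 - 12 = 4.
λ = (4 ± √4) / 2 = (4 ± 2) / 2 = 1, 3.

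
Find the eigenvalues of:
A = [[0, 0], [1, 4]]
λ = 0, 4

Solve det(A - λI) = 0. For a 2×2 matrix this is λ² - (trace)λ + det = 0.
trace(A) = 0 + 4 = 4.
det(A) = (0)*(4) - (0)*(1) = 0 - 0 = 0.
Characteristic equation: λ² - (4)λ + (0) = 0.
Discriminant: (4)² - 4*(0) = 16 - 0 = 16.
Roots: λ = (4 ± √16) / 2 = 0, 4.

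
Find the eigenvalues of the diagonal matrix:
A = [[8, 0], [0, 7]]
λ₁ = 8, λ₂ = 7

The characteristic polynomial of A is det(A - λI) = (8 - λ)(7 - λ) = 0.
The roots are λ = 8 and λ = 7, so the eigenvalues are the diagonal entries.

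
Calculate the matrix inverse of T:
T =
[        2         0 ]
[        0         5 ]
det(T) = 10
T⁻¹ =
[      1/2         0 ]
[        0       1/5 ]

For a 2×2 matrix T = [[a, b], [c, d]] with det(T) ≠ 0, T⁻¹ = (1/det(T)) * [[d, -b], [-c, a]].
det(T) = (2)*(5) - (0)*(0) = 10 - 0 = 10.
T⁻¹ = (1/10) * [[5, 0], [0, 2]].
Dividing each entry by 10 and reducing:
T⁻¹ =
[      1/2         0 ]
[        0       1/5 ]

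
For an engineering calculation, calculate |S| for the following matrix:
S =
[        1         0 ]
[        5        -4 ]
det(S) = -4

For a 2×2 matrix [[a, b], [c, d]], det = a*d - b*c.
det(S) = (1)*(-4) - (0)*(5) = -4 - 0 = -4.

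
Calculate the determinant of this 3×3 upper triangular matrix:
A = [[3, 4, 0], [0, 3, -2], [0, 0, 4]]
36

The determinant of a triangular matrix is the product of its diagonal entries (the off-diagonal entries above the diagonal do not affect it).
det(A) = (3) * (3) * (4) = 36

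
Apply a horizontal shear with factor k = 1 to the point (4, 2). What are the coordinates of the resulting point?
(6, 2)

Shear matrix for horizontal shear with factor k = 1:
[[1, 1], [0, 1]]
Result: (4, 2) → (6, 2)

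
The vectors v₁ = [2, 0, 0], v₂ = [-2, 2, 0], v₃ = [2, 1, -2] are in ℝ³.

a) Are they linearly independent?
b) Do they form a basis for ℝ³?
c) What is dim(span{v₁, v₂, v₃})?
Yes independent, yes basis, dim = 3

Stack v₁, v₂, v₃ as rows of a 3×3 matrix.
[[2, 0, 0]; [-2, 2, 0]; [2, 1, -2]] is already lower triangular with nonzero diagonal entries (2, 2, -2), so its determinant is the product of the diagonal entries, det = (2)·(2)·(-2) = -8 ≠ 0, and the rows are linearly independent.
Three linearly independent vectors in ℝ³ form a basis for ℝ³, so dim(span{v₁,v₂,v₃}) = 3.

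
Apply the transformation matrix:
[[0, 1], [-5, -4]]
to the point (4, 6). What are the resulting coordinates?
(6, -44)

Matrix multiplication:
[[0, 1], [-5, -4]] × [4, 6]ᵀ
= [0×4 + 1×6, -5×4 + -4×6]ᵀ
= [6.0000, -44.0000]ᵀ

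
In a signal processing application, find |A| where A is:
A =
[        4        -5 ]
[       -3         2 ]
det(A) = -7

For a 2×2 matrix [[a, b], [c, d]], det = a*d - b*c.
det(A) = (4)*(2) - (-5)*(-3) = 8 - 15 = -7.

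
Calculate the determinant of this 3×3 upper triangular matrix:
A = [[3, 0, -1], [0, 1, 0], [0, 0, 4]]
12

The determinant of a triangular matrix is the product of its diagonal entries (the off-diagonal entries above the diagonal do not affect it).
det(A) = (3) * (1) * (4) = 12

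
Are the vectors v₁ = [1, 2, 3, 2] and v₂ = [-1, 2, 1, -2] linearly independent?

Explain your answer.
Yes, linearly independent

Two vectors are linearly dependent iff one is a scalar multiple of the other.
No single scalar k satisfies v₂ = k·v₁ (the ratios of corresponding entries disagree), so v₁ and v₂ are linearly independent.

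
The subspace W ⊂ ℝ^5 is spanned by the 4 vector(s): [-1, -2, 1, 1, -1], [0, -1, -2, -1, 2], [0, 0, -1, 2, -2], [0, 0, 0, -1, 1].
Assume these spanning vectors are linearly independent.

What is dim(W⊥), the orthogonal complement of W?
dim(W⊥) = 1

For any subspace W of ℝ^n, dim(W) + dim(W⊥) = n (the whole-space dimension).
Here the given 4 vectors are linearly independent, so dim(W) = 4.
Thus dim(W⊥) = n - dim(W) = 5 - 4 = 1.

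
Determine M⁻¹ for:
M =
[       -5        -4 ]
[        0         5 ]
det(M) = -25
M⁻¹ =
[     -1/5     -4/25 ]
[        0       1/5 ]

For a 2×2 matrix M = [[a, b], [c, d]] with det(M) ≠ 0, M⁻¹ = (1/det(M)) * [[d, -b], [-c, a]].
det(M) = (-5)*(5) - (-4)*(0) = -25 - 0 = -25.
M⁻¹ = (1/-25) * [[5, 4], [0, -5]].
Dividing each entry by -25 and reducing:
M⁻¹ =
[     -1/5     -4/25 ]
[        0       1/5 ]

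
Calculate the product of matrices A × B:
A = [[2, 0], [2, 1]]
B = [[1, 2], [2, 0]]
[[2, 4], [4, 4]]

Matrix multiplication:
C[0][0] = 2×1 + 0×2 = 2
C[0][1] = 2×2 + 0×0 = 4
C[1][0] = 2×1 + 1×2 = 4
C[1][1] = 2×2 + 1×0 = 4
Result: [[2, 4], [4, 4]]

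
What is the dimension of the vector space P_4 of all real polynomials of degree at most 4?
Dimension = 5

A polynomial of degree at most 4 can be written as a₀ + a₁x + a₂x² + … + a_4x^4, with 5 free coefficients a₀, …, a_4.
The set {1, x, x², …, x^4} is a basis: it spans P_4 (every such polynomial is a linear combination of these) and is linearly independent (a polynomial is zero iff all its coefficients are zero).
Therefore dim(P_4) = 4 + 1 = 5.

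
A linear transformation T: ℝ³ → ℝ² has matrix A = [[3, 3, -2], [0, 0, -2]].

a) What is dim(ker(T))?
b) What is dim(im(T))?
dim(ker) = 1, dim(im) = 2

The two rows are not scalar multiples of one another (no single k satisfies row 2 = k × row 1), so they are linearly independent.
Thus rank(A) = 2.
dim(im(T)) = rank(A) = 2.
By the rank-nullity theorem applied to T: ℝ³ → ℝ², rank(A) + nullity(A) = 3 (the domain dimension), so dim(ker(T)) = 3 - 2 = 1.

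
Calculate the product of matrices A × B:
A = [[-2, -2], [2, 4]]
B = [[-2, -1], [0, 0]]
[[4, 2], [-4, -2]]

Matrix multiplication:
C[0][0] = -2×-2 + -2×0 = 4
C[0][1] = -2×-1 + -2×0 = 2
C[1][0] = 2×-2 + 4×0 = -4
C[1][1] = 2×-1 + 4×0 = -2
Result: [[4, 2], [-4, -2]]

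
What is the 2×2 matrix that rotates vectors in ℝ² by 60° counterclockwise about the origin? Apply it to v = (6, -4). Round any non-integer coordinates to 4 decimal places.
R = [[1/2, -√3/2], [√3/2, 1/2]]; R·v = (6.4641, 3.1962)

A counterclockwise rotation by angle θ in ℝ² has matrix R(θ) = [[cos θ, -sin θ], [sin θ, cos θ]].
For θ = 60°: cos θ = 1/2, sin θ = √3/2.
R(60°) = [[1/2, -√3/2], [√3/2, 1/2]].
R·v = [1/2·6 + (-√3/2)·-4, √3/2·6 + 1/2·-4] = (6.4641, 3.1962).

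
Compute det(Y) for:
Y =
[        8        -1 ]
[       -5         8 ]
det(Y) = 59

For a 2×2 matrix [[a, b], [c, d]], det = a*d - b*c.
det(Y) = (8)*(8) - (-1)*(-5) = 64 - 5 = 59.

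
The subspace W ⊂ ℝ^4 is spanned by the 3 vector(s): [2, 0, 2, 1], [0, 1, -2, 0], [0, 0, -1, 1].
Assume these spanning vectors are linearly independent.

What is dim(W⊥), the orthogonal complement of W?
dim(W⊥) = 1

For any subspace W of ℝ^n, dim(W) + dim(W⊥) = n (the whole-space dimension).
Here the given 3 vectors are linearly independent, so dim(W) = 3.
Thus dim(W⊥) = n - dim(W) = 4 - 3 = 1.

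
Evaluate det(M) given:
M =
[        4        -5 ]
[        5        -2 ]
det(M) = 17

For a 2×2 matrix [[a, b], [c, d]], det = a*d - b*c.
det(M) = (4)*(-2) - (-5)*(5) = -8 + 25 = 17.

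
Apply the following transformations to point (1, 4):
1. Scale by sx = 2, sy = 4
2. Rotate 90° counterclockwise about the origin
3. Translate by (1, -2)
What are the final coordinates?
(-15, 0)

Step 1: Scale → (2, 16)
Step 2: Rotate 90° → (-16, 2)
Step 3: Translate → (-15, 0)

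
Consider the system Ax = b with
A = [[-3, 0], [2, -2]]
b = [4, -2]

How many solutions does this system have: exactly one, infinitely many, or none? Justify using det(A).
Exactly one solution

Compute det(A) = (-3)*(-2) - (0)*(2) = 6.
Because det(A) ≠ 0, A is invertible and Ax = b has a unique solution for every b (here x = A⁻¹ b).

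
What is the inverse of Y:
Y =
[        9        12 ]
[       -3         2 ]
det(Y) = 54
Y⁻¹ =
[     1/27      -2/9 ]
[     1/18       1/6 ]

For a 2×2 matrix Y = [[a, b], [c, d]] with det(Y) ≠ 0, Y⁻¹ = (1/det(Y)) * [[d, -b], [-c, a]].
det(Y) = (9)*(2) - (12)*(-3) = 18 + 36 = 54.
Y⁻¹ = (1/54) * [[2, -12], [3, 9]].
Dividing each entry by 54 and reducing:
Y⁻¹ =
[     1/27      -2/9 ]
[     1/18       1/6 ]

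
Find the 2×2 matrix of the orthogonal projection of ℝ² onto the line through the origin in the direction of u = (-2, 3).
[[4/13, -6/13], [-6/13, 9/13]]

The orthogonal projection onto the line spanned by a nonzero vector u = (a, b) has matrix P = (u uᵀ) / (uᵀ u) = (1/(a² + b²)) · [[a², ab], [ab, b²]].
Here u = (-2, 3), so a² + b² = 4 + 9 = 13.
P = (1/13) · [[4, -6], [-6, 9]] = [[4/13, -6/13], [-6/13, 9/13]].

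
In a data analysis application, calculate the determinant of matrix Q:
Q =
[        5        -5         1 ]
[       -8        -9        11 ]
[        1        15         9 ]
det(Q) = -1756

Expand along row 0 (cofactor expansion): det(Q) = a*(e*i - f*h) - b*(d*i - f*g) + c*(d*h - e*g), where the 3×3 is [[a, b, c], [d, e, f], [g, h, i]].
Minor M_00 = (-9)*(9) - (11)*(15) = -81 - 165 = -246.
Minor M_01 = (-8)*(9) - (11)*(1) = -72 - 11 = -83.
Minor M_02 = (-8)*(15) - (-9)*(1) = -120 + 9 = -111.
det(Q) = (5)*(-246) - (-5)*(-83) + (1)*(-111) = -1230 - 415 - 111 = -1756.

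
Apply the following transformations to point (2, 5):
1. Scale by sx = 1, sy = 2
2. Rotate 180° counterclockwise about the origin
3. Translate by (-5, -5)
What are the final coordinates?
(-7, -15)

Step 1: Scale → (2, 10)
Step 2: Rotate 180° → (-2, -10)
Step 3: Translate → (-7, -15)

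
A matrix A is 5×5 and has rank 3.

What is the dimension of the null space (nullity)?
2

The rank-nullity theorem for an m×n matrix states:
rank(A) + nullity(A) = n (the number of columns).
Here n = 5 and rank(A) = 3, so nullity(A) = 5 - 3 = 2.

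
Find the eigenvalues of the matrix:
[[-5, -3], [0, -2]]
λ = -5 and λ = -2

Characteristic equation: det(A - λI) = 0
λ² - (trace)λ + (det) = 0
λ² - (-7)λ + (10) = 0
λ² + 7λ + 10 = 0
Solving: λ = -5, -2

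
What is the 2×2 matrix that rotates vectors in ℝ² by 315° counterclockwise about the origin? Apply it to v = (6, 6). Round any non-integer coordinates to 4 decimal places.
R = [[√2/2, √2/2], [-√2/2, √2/2]]; R·v = (8.4853, 0.0000)

A counterclockwise rotation by angle θ in ℝ² has matrix R(θ) = [[cos θ, -sin θ], [sin θ, cos θ]].
For θ = 315°: cos θ = √2/2, sin θ = -√2/2.
R(315°) = [[√2/2, √2/2], [-√2/2, √2/2]].
R·v = [√2/2·6 + (√2/2)·6, -√2/2·6 + √2/2·6] = (8.4853, 0.0000).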